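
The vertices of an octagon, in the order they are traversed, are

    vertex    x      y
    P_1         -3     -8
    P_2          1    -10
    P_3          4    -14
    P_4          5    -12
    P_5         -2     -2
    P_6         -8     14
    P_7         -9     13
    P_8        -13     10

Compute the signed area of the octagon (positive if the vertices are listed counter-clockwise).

Apply Gauss's area formula: 2A = Σ (x_i·y_{i+1} − x_{i+1}·y_i), indices taken mod 8.
Σ = (38) + (26) + (22) + (-34) + (-44) + (22) + (79) + (134) = 243
Signed area = Σ/2 = 121.5 (positive ⇒ counter-clockwise traversal).

121.5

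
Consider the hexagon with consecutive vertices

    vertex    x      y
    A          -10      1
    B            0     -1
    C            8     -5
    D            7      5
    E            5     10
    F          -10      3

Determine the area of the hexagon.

136.5

Apply the shoelace (surveyor's) formula: 2A = Σ (x_i·y_{i+1} − x_{i+1}·y_i), indices taken mod 6.
A→B: (-10)(-1) − (0)(1) = 10
B→C: (0)(-5) − (8)(-1) = 8
C→D: (8)(5) − (7)(-5) = 75
D→E: (7)(10) − (5)(5) = 45
E→F: (5)(3) − (-10)(10) = 115
F→A: (-10)(1) − (-10)(3) = 20
Σ = 273
Area = |Σ|/2 = 136.5.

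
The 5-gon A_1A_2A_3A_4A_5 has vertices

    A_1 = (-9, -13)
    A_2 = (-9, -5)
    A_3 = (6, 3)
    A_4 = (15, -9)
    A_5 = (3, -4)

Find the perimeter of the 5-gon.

68

|A_1A_2| = √((0)² + (8)²) = √64 = 8
|A_2A_3| = √((15)² + (8)²) = √289 = 17
|A_3A_4| = √((9)² + (-12)²) = √225 = 15
|A_4A_5| = √((-12)² + (5)²) = √169 = 13
|A_5A_1| = √((-12)² + (-9)²) = √225 = 15
Perimeter = 8 + 17 + 15 + 13 + 15 = 68.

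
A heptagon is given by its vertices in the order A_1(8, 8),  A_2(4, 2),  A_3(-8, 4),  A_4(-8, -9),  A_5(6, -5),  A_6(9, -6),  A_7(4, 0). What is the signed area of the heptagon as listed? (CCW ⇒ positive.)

Apply the shoelace (surveyor's) formula: 2A = Σ (x_i·y_{i+1} − x_{i+1}·y_i), indices taken mod 7.
Cross-terms: -16, 32, 104, 94, 9, 24, 32  ⇒  Σ = 279
Signed area = Σ/2 = 139.5 (positive ⇒ counter-clockwise traversal).

139.5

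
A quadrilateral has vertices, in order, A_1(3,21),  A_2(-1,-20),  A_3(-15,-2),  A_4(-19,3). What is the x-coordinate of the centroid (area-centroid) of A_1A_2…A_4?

-130/23

Apply the shoelace (surveyor's) formula. First the cross-terms c_i = x_i·y_{i+1} − x_{i+1}·y_i:
  -39, -298, -83, -408  ⇒  2A = -828, A = -414.
Then Σ (x_i + x_{i+1})·c_i = 14040, so x̄ = 14040 / (6·(-414)) = -130/23.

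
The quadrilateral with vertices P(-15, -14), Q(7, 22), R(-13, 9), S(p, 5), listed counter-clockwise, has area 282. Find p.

The doubled signed area Σ (x_i y_{i+1} − x_{i+1} y_i) is linear in p.
With p=0 it equals 127; the coefficient of p is -23 (from the two edges through S).
So -23·p + 127 = 2·282 = 564 ⇒ p = -19.

-19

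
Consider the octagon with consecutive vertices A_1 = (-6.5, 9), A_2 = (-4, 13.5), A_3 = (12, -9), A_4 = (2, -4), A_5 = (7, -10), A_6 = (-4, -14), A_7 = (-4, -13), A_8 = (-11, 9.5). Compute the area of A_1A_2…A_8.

Apply the surveyor's formula: 2A = Σ (x_i·y_{i+1} − x_{i+1}·y_i), indices taken mod 8.
Cross-terms: -51.75, -126, -30, 8, -138, -4, -181, -37.25  ⇒  Σ = -560
Area = |Σ|/2 = 280.

280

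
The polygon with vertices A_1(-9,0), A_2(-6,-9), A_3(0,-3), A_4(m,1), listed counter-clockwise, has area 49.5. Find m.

-3

Write out the shoelace sum; only the two edges meeting at A_4 involve m:
2·Area = [(0·1 − m·(-3)) + (m·0 − (-9)·1)] + 99
       = 3·m + 108 = 99
⇒ m = -3.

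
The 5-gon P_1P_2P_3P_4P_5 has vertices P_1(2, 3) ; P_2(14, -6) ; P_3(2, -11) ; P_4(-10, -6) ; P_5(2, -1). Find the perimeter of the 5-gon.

58

|P_1P_2| = √((12)² + (-9)²) = √225 = 15
|P_2P_3| = √((-12)² + (-5)²) = √169 = 13
|P_3P_4| = √((-12)² + (5)²) = √169 = 13
|P_4P_5| = √((12)² + (5)²) = √169 = 13
|P_5P_1| = √((0)² + (4)²) = √16 = 4
Perimeter = 15 + 13 + 13 + 13 + 4 = 58.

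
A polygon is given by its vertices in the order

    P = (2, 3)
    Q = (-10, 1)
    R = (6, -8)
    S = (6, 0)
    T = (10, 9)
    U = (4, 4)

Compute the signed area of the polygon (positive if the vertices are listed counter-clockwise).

Apply the surveyor's formula: 2A = Σ (x_i·y_{i+1} − x_{i+1}·y_i), indices taken mod 6.
Cross-terms: 32, 74, 48, 54, 4, 4  ⇒  Σ = 216
Signed area = Σ/2 = 108 (positive ⇒ counter-clockwise traversal).

108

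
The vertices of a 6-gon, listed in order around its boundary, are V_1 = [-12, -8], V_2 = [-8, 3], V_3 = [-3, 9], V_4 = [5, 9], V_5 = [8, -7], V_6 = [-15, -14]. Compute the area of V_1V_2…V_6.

303.5

Apply the surveyor's formula: 2A = Σ (x_i·y_{i+1} − x_{i+1}·y_i), indices taken mod 6.
Σ = (-100) + (-63) + (-72) + (-107) + (-217) + (-48) = -607
Area = |Σ|/2 = 303.5.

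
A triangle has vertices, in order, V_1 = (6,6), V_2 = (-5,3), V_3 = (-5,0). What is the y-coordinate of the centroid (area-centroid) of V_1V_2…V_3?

3

Apply Gauss's area formula. First the cross-terms c_i = x_i·y_{i+1} − x_{i+1}·y_i:
  48, 15, -30  ⇒  2A = 33, A = 16.5.
Then Σ (y_i + y_{i+1})·c_i = 297, so ȳ = 297 / (6·16.5) = 3.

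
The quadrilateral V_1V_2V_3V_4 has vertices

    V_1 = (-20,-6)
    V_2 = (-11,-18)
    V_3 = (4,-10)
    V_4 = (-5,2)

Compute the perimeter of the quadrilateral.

|V_1V_2| = √((9)² + (-12)²) = √225 = 15
|V_2V_3| = √((15)² + (8)²) = √289 = 17
|V_3V_4| = √((-9)² + (12)²) = √225 = 15
|V_4V_1| = √((-15)² + (-8)²) = √289 = 17
Perimeter = 15 + 17 + 15 + 17 = 64.

64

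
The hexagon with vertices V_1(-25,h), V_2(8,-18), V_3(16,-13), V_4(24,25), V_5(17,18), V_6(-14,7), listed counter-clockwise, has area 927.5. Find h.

2

The doubled signed area Σ (x_i y_{i+1} − x_{i+1} y_i) is linear in h.
With h=0 it equals 1899; the coefficient of h is -22 (from the two edges through V_1).
So -22·h + 1899 = 2·927.5 = 1855 ⇒ h = 2.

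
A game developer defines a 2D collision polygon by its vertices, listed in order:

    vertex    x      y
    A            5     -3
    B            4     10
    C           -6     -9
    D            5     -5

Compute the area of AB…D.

85.5

Apply Gauss's area formula: 2A = Σ (x_i·y_{i+1} − x_{i+1}·y_i), indices taken mod 4.
Cross-terms: 62, 24, 75, 10  ⇒  Σ = 171
Area = |Σ|/2 = 85.5.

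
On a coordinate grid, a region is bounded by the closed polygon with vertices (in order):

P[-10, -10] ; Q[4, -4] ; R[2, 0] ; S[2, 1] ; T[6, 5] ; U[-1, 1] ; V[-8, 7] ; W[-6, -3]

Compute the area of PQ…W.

101

Σ = (80) + (8) + (2) + (4) + (11) + (1) + (66) + (30) = 202
Area = |Σ|/2 = 101.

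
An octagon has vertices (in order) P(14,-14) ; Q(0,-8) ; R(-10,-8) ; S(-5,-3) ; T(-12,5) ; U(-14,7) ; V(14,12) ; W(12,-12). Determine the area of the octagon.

427.5

Apply Gauss's area formula: 2A = Σ (x_i·y_{i+1} − x_{i+1}·y_i), indices taken mod 8.
Cross-terms: -112, -80, -10, -61, -14, -266, -312, 0  ⇒  Σ = -855
Area = |Σ|/2 = 427.5.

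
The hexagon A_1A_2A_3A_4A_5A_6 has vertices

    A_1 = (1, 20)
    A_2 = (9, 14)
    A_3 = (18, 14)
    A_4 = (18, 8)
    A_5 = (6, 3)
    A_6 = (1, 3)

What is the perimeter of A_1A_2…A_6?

60

|A_1A_2| = √((8)² + (-6)²) = √100 = 10
|A_2A_3| = √((9)² + (0)²) = √81 = 9
|A_3A_4| = √((0)² + (-6)²) = √36 = 6
|A_4A_5| = √((-12)² + (-5)²) = √169 = 13
|A_5A_6| = √((-5)² + (0)²) = √25 = 5
|A_6A_1| = √((0)² + (17)²) = √289 = 17
Perimeter = 10 + 9 + 6 + 13 + 5 + 17 = 60.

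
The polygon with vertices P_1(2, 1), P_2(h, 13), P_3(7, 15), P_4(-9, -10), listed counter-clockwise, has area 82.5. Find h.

Write out the shoelace sum; only the two edges meeting at P_2 involve h:
2·Area = [(2·13 − h·1) + (h·15 − 7·13)] + 76
       = 14·h + 11 = 165
⇒ h = 11.

11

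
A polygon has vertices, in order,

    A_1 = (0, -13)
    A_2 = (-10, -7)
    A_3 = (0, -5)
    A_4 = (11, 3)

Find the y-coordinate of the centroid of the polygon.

-415/63

Apply the shoelace formula. First the cross-terms c_i = x_i·y_{i+1} − x_{i+1}·y_i:
  -130, 50, 55, -143  ⇒  2A = -168, A = -84.
Then Σ (y_i + y_{i+1})·c_i = 3320, so ȳ = 3320 / (6·(-84)) = -415/63.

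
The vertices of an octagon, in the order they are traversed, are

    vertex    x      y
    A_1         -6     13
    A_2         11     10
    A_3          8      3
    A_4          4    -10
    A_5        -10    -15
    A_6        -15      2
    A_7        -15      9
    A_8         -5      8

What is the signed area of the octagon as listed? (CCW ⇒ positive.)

Apply Gauss's area formula: 2A = Σ (x_i·y_{i+1} − x_{i+1}·y_i), indices taken mod 8.
Cross-terms: -203, -47, -92, -160, -245, -105, -75, -17  ⇒  Σ = -944
Signed area = Σ/2 = -472 (negative ⇒ clockwise traversal).

-472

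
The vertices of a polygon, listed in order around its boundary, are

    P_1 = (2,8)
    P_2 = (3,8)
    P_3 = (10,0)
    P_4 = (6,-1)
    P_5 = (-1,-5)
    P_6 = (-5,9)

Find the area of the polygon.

Apply Gauss's area formula: 2A = Σ (x_i·y_{i+1} − x_{i+1}·y_i), indices taken mod 6.
Σ = (-8) + (-80) + (-10) + (-31) + (-34) + (-58) = -221
Area = |Σ|/2 = 110.5.

110.5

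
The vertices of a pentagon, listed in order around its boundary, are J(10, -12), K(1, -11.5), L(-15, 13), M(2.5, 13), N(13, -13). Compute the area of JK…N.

J→K: (10)(-11.5) − (1)(-12) = -103
K→L: (1)(13) − (-15)(-11.5) = -159.5
L→M: (-15)(13) − (2.5)(13) = -227.5
M→N: (2.5)(-13) − (13)(13) = -201.5
N→J: (13)(-12) − (10)(-13) = -26
Σ = -717.5
Area = |Σ|/2 = 358.75.

358.75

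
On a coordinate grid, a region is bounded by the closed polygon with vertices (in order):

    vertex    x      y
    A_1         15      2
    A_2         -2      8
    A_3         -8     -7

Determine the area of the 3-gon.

A_1→A_2: (15)(8) − (-2)(2) = 124
A_2→A_3: (-2)(-7) − (-8)(8) = 78
A_3→A_1: (-8)(2) − (15)(-7) = 89
Σ = 291
Area = |Σ|/2 = 145.5.

145.5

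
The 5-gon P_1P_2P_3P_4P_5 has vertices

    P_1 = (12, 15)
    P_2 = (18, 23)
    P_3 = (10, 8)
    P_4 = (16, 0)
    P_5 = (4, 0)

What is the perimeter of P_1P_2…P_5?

|P_1P_2| = √((6)² + (8)²) = √100 = 10
|P_2P_3| = √((-8)² + (-15)²) = √289 = 17
|P_3P_4| = √((6)² + (-8)²) = √100 = 10
|P_4P_5| = √((-12)² + (0)²) = √144 = 12
|P_5P_1| = √((8)² + (15)²) = √289 = 17
Perimeter = 10 + 17 + 10 + 12 + 17 = 66.

66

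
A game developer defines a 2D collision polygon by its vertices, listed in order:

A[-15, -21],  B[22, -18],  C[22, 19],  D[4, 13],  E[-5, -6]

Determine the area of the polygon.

Apply the surveyor's formula: 2A = Σ (x_i·y_{i+1} − x_{i+1}·y_i), indices taken mod 5.
Σ = (732) + (814) + (210) + (41) + (15) = 1812
Area = |Σ|/2 = 906.

906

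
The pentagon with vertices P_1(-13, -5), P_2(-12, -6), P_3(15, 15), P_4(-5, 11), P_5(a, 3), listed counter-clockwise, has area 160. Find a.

-8

Write out the shoelace sum; only the two edges meeting at P_5 involve a:
2·Area = [((-5)·3 − a·11) + (a·(-5) − (-13)·3)] + 168
       = -16·a + 192 = 320
⇒ a = -8.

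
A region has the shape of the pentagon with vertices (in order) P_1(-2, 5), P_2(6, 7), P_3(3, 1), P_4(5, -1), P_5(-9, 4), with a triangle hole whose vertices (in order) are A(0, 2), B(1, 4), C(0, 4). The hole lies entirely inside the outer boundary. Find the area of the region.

45.5

Outer boundary:
Apply Gauss's area formula: 2A = Σ (x_i·y_{i+1} − x_{i+1}·y_i), indices taken mod 5.
Cross-terms: -44, -15, -8, 11, -37  ⇒  Σ = -93
Area = |Σ|/2 = 46.5.
Hole:
Apply Gauss's area formula: 2A = Σ (x_i·y_{i+1} − x_{i+1}·y_i), indices taken mod 3.
Σ = (-2) + (4) + (0) = 2
Area = |Σ|/2 = 1.
Net area = 46.5 − 1 = 45.5.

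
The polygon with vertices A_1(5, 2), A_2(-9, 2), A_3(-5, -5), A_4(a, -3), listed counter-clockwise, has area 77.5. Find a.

6

Write out the shoelace sum; only the two edges meeting at A_4 involve a:
2·Area = [((-5)·(-3) − a·(-5)) + (a·2 − 5·(-3))] + 83
       = 7·a + 113 = 155
⇒ a = 6.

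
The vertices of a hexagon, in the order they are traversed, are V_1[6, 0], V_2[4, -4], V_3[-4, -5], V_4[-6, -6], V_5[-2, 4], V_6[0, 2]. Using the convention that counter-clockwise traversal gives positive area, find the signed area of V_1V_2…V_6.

Apply Gauss's area formula: 2A = Σ (x_i·y_{i+1} − x_{i+1}·y_i), indices taken mod 6.
Σ = (-24) + (-36) + (-6) + (-36) + (-4) + (-12) = -118
Signed area = Σ/2 = -59 (negative ⇒ clockwise traversal).

-59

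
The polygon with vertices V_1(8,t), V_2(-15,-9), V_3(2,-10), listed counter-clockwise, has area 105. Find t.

2

Write out the shoelace sum; only the two edges meeting at V_1 involve t:
2·Area = [(2·t − 8·(-10)) + (8·(-9) − (-15)·t)] + 168
       = 17·t + 176 = 210
⇒ t = 2.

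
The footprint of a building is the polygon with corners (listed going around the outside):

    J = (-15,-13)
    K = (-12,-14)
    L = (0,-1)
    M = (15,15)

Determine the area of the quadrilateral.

55.5

Σ = (54) + (12) + (15) + (30) = 111
Area = |Σ|/2 = 55.5.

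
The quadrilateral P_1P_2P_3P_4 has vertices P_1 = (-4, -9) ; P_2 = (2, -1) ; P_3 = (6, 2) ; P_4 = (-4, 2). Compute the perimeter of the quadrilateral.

|P_1P_2| = √((6)² + (8)²) = √100 = 10
|P_2P_3| = √((4)² + (3)²) = √25 = 5
|P_3P_4| = √((-10)² + (0)²) = √100 = 10
|P_4P_1| = √((0)² + (-11)²) = √121 = 11
Perimeter = 10 + 5 + 10 + 11 = 36.

36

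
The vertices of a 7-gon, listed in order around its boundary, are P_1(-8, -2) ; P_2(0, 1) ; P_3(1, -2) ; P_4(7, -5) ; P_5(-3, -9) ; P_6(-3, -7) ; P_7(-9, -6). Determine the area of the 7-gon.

79.5

Apply the shoelace (surveyor's) formula: 2A = Σ (x_i·y_{i+1} − x_{i+1}·y_i), indices taken mod 7.
Σ = (-8) + (-1) + (9) + (-78) + (-6) + (-45) + (-30) = -159
Area = |Σ|/2 = 79.5.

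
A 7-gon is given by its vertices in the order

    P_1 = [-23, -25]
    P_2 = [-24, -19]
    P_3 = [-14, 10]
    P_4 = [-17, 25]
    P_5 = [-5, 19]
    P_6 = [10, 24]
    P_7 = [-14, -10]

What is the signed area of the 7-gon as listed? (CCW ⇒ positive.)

Apply the shoelace formula: 2A = Σ (x_i·y_{i+1} − x_{i+1}·y_i), indices taken mod 7.
Σ = (-163) + (-506) + (-180) + (-198) + (-310) + (236) + (120) = -1001
Signed area = Σ/2 = -500.5 (negative ⇒ clockwise traversal).

-500.5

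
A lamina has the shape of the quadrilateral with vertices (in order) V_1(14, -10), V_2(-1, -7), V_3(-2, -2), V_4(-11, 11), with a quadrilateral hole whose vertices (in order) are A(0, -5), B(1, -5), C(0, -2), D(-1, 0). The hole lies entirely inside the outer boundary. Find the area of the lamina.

Outer boundary:
Apply the shoelace formula: 2A = Σ (x_i·y_{i+1} − x_{i+1}·y_i), indices taken mod 4.
Σ = (-108) + (-12) + (-44) + (-44) = -208
Area = |Σ|/2 = 104.
Hole:
Apply the surveyor's formula: 2A = Σ (x_i·y_{i+1} − x_{i+1}·y_i), indices taken mod 4.
Σ = (5) + (-2) + (-2) + (5) = 6
Area = |Σ|/2 = 3.
Net area = 104 − 3 = 101.

101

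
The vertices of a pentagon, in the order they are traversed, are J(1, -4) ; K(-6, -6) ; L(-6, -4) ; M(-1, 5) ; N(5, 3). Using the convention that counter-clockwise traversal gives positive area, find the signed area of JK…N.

-63.5

Apply Gauss's area formula: 2A = Σ (x_i·y_{i+1} − x_{i+1}·y_i), indices taken mod 5.
Σ = (-30) + (-12) + (-34) + (-28) + (-23) = -127
Signed area = Σ/2 = -63.5 (negative ⇒ clockwise traversal).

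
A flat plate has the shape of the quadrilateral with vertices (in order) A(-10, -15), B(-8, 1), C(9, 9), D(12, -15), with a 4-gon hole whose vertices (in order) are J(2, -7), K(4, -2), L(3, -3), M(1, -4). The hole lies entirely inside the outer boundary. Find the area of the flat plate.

Outer boundary:
Apply the shoelace (surveyor's) formula: 2A = Σ (x_i·y_{i+1} − x_{i+1}·y_i), indices taken mod 4.
Σ = (-130) + (-81) + (-243) + (-330) = -784
Area = |Σ|/2 = 392.
Hole:
Σ = (24) + (-6) + (-9) + (1) = 10
Area = |Σ|/2 = 5.
Net area = 392 − 5 = 387.

387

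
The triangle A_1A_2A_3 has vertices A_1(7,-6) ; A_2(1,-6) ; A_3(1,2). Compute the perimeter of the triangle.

|A_1A_2| = √((-6)² + (0)²) = √36 = 6
|A_2A_3| = √((0)² + (8)²) = √64 = 8
|A_3A_1| = √((6)² + (-8)²) = √100 = 10
Perimeter = 6 + 8 + 10 = 24.

24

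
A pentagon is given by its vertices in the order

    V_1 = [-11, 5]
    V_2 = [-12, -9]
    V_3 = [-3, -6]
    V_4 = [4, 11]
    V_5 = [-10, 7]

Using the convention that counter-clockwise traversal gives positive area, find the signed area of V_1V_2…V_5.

180

Σ = (159) + (45) + (-9) + (138) + (27) = 360
Signed area = Σ/2 = 180 (positive ⇒ counter-clockwise traversal).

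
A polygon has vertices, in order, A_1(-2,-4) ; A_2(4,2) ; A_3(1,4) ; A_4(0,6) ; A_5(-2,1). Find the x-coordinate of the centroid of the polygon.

2/9

Apply Gauss's area formula. First the cross-terms c_i = x_i·y_{i+1} − x_{i+1}·y_i:
  12, 14, 6, 12, 10  ⇒  2A = 54, A = 27.
Then Σ (x_i + x_{i+1})·c_i = 36, so x̄ = 36 / (6·27) = 2/9.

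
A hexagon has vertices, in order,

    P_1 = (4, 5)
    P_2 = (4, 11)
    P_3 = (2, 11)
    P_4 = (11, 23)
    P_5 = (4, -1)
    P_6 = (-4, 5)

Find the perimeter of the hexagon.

|P_1P_2| = √((0)² + (6)²) = √36 = 6
|P_2P_3| = √((-2)² + (0)²) = √4 = 2
|P_3P_4| = √((9)² + (12)²) = √225 = 15
|P_4P_5| = √((-7)² + (-24)²) = √625 = 25
|P_5P_6| = √((-8)² + (6)²) = √100 = 10
|P_6P_1| = √((8)² + (0)²) = √64 = 8
Perimeter = 6 + 2 + 15 + 25 + 10 + 8 = 66.

66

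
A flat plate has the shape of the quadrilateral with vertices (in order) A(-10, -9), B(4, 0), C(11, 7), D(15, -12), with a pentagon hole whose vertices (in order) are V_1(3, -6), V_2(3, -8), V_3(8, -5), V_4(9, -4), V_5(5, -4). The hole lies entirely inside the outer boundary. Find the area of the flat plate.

Outer boundary:
Cross-terms: 36, 28, -237, -255  ⇒  Σ = -428
Area = |Σ|/2 = 214.
Hole:
Apply the surveyor's formula: 2A = Σ (x_i·y_{i+1} − x_{i+1}·y_i), indices taken mod 5.
V_1→V_2: (3)(-8) − (3)(-6) = -6
V_2→V_3: (3)(-5) − (8)(-8) = 49
V_3→V_4: (8)(-4) − (9)(-5) = 13
V_4→V_5: (9)(-4) − (5)(-4) = -16
V_5→V_1: (5)(-6) − (3)(-4) = -18
Σ = 22
Area = |Σ|/2 = 11.
Net area = 214 − 11 = 203.

203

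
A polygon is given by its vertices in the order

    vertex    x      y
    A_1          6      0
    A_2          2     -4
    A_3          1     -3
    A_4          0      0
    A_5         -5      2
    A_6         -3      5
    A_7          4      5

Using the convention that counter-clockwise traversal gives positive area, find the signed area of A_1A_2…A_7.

-55

A_1→A_2: (6)(-4) − (2)(0) = -24
A_2→A_3: (2)(-3) − (1)(-4) = -2
A_3→A_4: (1)(0) − (0)(-3) = 0
A_4→A_5: (0)(2) − (-5)(0) = 0
A_5→A_6: (-5)(5) − (-3)(2) = -19
A_6→A_7: (-3)(5) − (4)(5) = -35
A_7→A_1: (4)(0) − (6)(5) = -30
Σ = -110
Signed area = Σ/2 = -55 (negative ⇒ clockwise traversal).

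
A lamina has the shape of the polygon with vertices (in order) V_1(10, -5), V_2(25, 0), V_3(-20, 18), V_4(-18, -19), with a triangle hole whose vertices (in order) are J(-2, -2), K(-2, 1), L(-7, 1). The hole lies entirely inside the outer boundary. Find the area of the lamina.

Outer boundary:
Cross-terms: 125, 450, 704, 280  ⇒  Σ = 1559
Area = |Σ|/2 = 779.5.
Hole:
Apply the shoelace formula: 2A = Σ (x_i·y_{i+1} − x_{i+1}·y_i), indices taken mod 3.
J→K: (-2)(1) − (-2)(-2) = -6
K→L: (-2)(1) − (-7)(1) = 5
L→J: (-7)(-2) − (-2)(1) = 16
Σ = 15
Area = |Σ|/2 = 7.5.
Net area = 779.5 − 7.5 = 772.

772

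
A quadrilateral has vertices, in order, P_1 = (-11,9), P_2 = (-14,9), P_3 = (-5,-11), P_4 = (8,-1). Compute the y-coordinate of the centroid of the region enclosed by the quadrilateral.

-9/19

Apply the surveyor's formula. First the cross-terms c_i = x_i·y_{i+1} − x_{i+1}·y_i:
  27, 199, 93, 61  ⇒  2A = 380, A = 190.
Then Σ (y_i + y_{i+1})·c_i = -540, so ȳ = -540 / (6·190) = -9/19.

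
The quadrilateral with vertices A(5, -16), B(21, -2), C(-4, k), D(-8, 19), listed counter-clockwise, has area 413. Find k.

19

Write out the shoelace sum; only the two edges meeting at C involve k:
2·Area = [(21·k − (-4)·(-2)) + ((-4)·19 − (-8)·k)] + 359
       = 29·k + 275 = 826
⇒ k = 19.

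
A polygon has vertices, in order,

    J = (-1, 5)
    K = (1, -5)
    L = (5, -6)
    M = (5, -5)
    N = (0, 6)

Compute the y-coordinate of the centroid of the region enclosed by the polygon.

Apply the shoelace (surveyor's) formula. First the cross-terms c_i = x_i·y_{i+1} − x_{i+1}·y_i:
  0, 19, 5, 30, 6  ⇒  2A = 60, A = 30.
Then Σ (y_i + y_{i+1})·c_i = -168, so ȳ = -168 / (6·30) = -14/15.

-14/15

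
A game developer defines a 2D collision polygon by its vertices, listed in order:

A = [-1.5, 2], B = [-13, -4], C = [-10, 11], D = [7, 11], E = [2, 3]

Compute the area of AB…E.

165.25

Apply the surveyor's formula: 2A = Σ (x_i·y_{i+1} − x_{i+1}·y_i), indices taken mod 5.
Σ = (32) + (-183) + (-187) + (-1) + (8.5) = -330.5
Area = |Σ|/2 = 165.25.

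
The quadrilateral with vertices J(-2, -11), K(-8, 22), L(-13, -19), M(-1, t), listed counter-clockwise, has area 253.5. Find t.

Write out the shoelace sum; only the two edges meeting at M involve t:
2·Area = [((-13)·t − (-1)·(-19)) + ((-1)·(-11) − (-2)·t)] + 306
       = -11·t + 298 = 507
⇒ t = -19.

-19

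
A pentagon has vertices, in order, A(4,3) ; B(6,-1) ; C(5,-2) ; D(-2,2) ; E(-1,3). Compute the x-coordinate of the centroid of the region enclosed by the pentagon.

Apply Gauss's area formula. First the cross-terms c_i = x_i·y_{i+1} − x_{i+1}·y_i:
  -22, -7, 6, -4, -15  ⇒  2A = -42, A = -21.
Then Σ (x_i + x_{i+1})·c_i = -312, so x̄ = -312 / (6·(-21)) = 52/21.

52/21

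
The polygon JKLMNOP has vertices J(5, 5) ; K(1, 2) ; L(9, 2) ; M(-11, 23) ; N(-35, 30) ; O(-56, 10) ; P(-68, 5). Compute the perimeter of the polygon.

182

|JK| = √((-4)² + (-3)²) = √25 = 5
|KL| = √((8)² + (0)²) = √64 = 8
|LM| = √((-20)² + (21)²) = √841 = 29
|MN| = √((-24)² + (7)²) = √625 = 25
|NO| = √((-21)² + (-20)²) = √841 = 29
|OP| = √((-12)² + (-5)²) = √169 = 13
|PJ| = √((73)² + (0)²) = √5329 = 73
Perimeter = 5 + 8 + 29 + 25 + 29 + 13 + 73 = 182.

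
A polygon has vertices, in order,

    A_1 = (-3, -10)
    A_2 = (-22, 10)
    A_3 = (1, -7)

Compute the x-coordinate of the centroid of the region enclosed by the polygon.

-8

Apply Gauss's area formula. First the cross-terms c_i = x_i·y_{i+1} − x_{i+1}·y_i:
  -250, 144, -31  ⇒  2A = -137, A = -68.5.
Then Σ (x_i + x_{i+1})·c_i = 3288, so x̄ = 3288 / (6·(-68.5)) = -8.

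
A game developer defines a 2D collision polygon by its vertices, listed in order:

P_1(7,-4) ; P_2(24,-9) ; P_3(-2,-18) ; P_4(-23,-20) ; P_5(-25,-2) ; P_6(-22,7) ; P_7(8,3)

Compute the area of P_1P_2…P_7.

819.5

Apply the shoelace formula: 2A = Σ (x_i·y_{i+1} − x_{i+1}·y_i), indices taken mod 7.
Σ = (33) + (-450) + (-374) + (-454) + (-219) + (-122) + (-53) = -1639
Area = |Σ|/2 = 819.5.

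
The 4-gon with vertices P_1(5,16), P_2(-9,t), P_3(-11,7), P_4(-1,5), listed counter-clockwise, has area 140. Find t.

The doubled signed area Σ (x_i y_{i+1} − x_{i+1} y_i) is linear in t.
With t=0 it equals -8; the coefficient of t is 16 (from the two edges through P_2).
So 16·t + -8 = 2·140 = 280 ⇒ t = 18.

18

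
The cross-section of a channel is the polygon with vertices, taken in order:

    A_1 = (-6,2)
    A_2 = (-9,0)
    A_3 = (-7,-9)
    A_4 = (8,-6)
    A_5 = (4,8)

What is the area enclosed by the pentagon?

178.5

Σ = (18) + (81) + (114) + (88) + (56) = 357
Area = |Σ|/2 = 178.5.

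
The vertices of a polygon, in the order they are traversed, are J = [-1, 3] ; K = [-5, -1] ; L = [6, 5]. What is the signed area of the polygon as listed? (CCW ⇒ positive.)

10

Apply the surveyor's formula: 2A = Σ (x_i·y_{i+1} − x_{i+1}·y_i), indices taken mod 3.
Σ = (16) + (-19) + (23) = 20
Signed area = Σ/2 = 10 (positive ⇒ counter-clockwise traversal).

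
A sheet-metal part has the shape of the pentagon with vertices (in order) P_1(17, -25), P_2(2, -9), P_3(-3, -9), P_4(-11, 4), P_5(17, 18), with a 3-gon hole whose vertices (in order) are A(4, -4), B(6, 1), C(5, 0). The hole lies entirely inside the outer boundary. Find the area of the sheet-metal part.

Outer boundary:
Apply the shoelace (surveyor's) formula: 2A = Σ (x_i·y_{i+1} − x_{i+1}·y_i), indices taken mod 5.
Σ = (-103) + (-45) + (-111) + (-266) + (-731) = -1256
Area = |Σ|/2 = 628.
Hole:
Apply the shoelace formula: 2A = Σ (x_i·y_{i+1} − x_{i+1}·y_i), indices taken mod 3.
Σ = (28) + (-5) + (-20) = 3
Area = |Σ|/2 = 1.5.
Net area = 628 − 1.5 = 626.5.

626.5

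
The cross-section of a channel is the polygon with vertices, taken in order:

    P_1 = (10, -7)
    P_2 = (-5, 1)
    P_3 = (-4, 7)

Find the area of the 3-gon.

49

Apply the shoelace (surveyor's) formula: 2A = Σ (x_i·y_{i+1} − x_{i+1}·y_i), indices taken mod 3.
Cross-terms: -25, -31, -42  ⇒  Σ = -98
Area = |Σ|/2 = 49.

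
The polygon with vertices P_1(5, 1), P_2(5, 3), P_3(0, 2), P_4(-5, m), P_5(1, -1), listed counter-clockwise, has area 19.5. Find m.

2

The doubled signed area Σ (x_i y_{i+1} − x_{i+1} y_i) is linear in m.
With m=0 it equals 41; the coefficient of m is -1 (from the two edges through P_4).
So -1·m + 41 = 2·19.5 = 39 ⇒ m = 2.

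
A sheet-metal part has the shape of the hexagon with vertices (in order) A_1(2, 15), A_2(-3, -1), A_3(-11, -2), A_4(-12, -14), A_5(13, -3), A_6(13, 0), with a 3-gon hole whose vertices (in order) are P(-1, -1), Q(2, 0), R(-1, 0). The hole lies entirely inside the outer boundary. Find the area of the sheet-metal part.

Outer boundary:
Σ = (43) + (-5) + (130) + (218) + (39) + (195) = 620
Area = |Σ|/2 = 310.
Hole:
Apply the shoelace formula: 2A = Σ (x_i·y_{i+1} − x_{i+1}·y_i), indices taken mod 3.
P→Q: (-1)(0) − (2)(-1) = 2
Q→R: (2)(0) − (-1)(0) = 0
R→P: (-1)(-1) − (-1)(0) = 1
Σ = 3
Area = |Σ|/2 = 1.5.
Net area = 310 − 1.5 = 308.5.

308.5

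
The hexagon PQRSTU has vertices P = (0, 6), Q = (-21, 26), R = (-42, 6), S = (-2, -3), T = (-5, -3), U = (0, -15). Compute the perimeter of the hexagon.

|PQ| = √((-21)² + (20)²) = √841 = 29
|QR| = √((-21)² + (-20)²) = √841 = 29
|RS| = √((40)² + (-9)²) = √1681 = 41
|ST| = √((-3)² + (0)²) = √9 = 3
|TU| = √((5)² + (-12)²) = √169 = 13
|UP| = √((0)² + (21)²) = √441 = 21
Perimeter = 29 + 29 + 41 + 3 + 13 + 21 = 136.

136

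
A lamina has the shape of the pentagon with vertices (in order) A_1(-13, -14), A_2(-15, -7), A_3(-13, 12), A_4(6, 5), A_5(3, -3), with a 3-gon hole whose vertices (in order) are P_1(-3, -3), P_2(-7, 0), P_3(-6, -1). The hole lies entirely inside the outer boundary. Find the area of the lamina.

Outer boundary:
Apply the shoelace (surveyor's) formula: 2A = Σ (x_i·y_{i+1} − x_{i+1}·y_i), indices taken mod 5.
Cross-terms: -119, -271, -137, -33, -81  ⇒  Σ = -641
Area = |Σ|/2 = 320.5.
Hole:
Cross-terms: -21, 7, 15  ⇒  Σ = 1
Area = |Σ|/2 = 0.5.
Net area = 320.5 − 0.5 = 320.

320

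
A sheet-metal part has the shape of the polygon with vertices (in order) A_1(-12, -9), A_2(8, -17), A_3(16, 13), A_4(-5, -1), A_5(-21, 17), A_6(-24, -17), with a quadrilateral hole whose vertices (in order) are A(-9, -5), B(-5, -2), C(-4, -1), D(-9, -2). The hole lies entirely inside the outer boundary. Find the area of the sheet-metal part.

Outer boundary:
Apply Gauss's area formula: 2A = Σ (x_i·y_{i+1} − x_{i+1}·y_i), indices taken mod 6.
A_1→A_2: (-12)(-17) − (8)(-9) = 276
A_2→A_3: (8)(13) − (16)(-17) = 376
A_3→A_4: (16)(-1) − (-5)(13) = 49
A_4→A_5: (-5)(17) − (-21)(-1) = -106
A_5→A_6: (-21)(-17) − (-24)(17) = 765
A_6→A_1: (-24)(-9) − (-12)(-17) = 12
Σ = 1372
Area = |Σ|/2 = 686.
Hole:
A→B: (-9)(-2) − (-5)(-5) = -7
B→C: (-5)(-1) − (-4)(-2) = -3
C→D: (-4)(-2) − (-9)(-1) = -1
D→A: (-9)(-5) − (-9)(-2) = 27
Σ = 16
Area = |Σ|/2 = 8.
Net area = 686 − 8 = 678.

678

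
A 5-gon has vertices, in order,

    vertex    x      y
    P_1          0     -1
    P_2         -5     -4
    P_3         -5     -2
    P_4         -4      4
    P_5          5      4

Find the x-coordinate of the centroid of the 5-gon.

Apply the surveyor's formula. First the cross-terms c_i = x_i·y_{i+1} − x_{i+1}·y_i:
  -5, -10, -28, -36, -5  ⇒  2A = -84, A = -42.
Then Σ (x_i + x_{i+1})·c_i = 316, so x̄ = 316 / (6·(-42)) = -79/63.

-79/63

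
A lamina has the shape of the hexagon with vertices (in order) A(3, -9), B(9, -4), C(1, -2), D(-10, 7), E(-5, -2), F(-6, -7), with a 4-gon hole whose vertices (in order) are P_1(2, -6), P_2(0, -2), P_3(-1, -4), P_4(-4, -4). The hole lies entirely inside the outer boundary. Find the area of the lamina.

Outer boundary:
Apply Gauss's area formula: 2A = Σ (x_i·y_{i+1} − x_{i+1}·y_i), indices taken mod 6.
Σ = (69) + (-14) + (-13) + (55) + (23) + (75) = 195
Area = |Σ|/2 = 97.5.
Hole:
Apply the shoelace (surveyor's) formula: 2A = Σ (x_i·y_{i+1} − x_{i+1}·y_i), indices taken mod 4.
Σ = (-4) + (-2) + (-12) + (32) = 14
Area = |Σ|/2 = 7.
Net area = 97.5 − 7 = 90.5.

90.5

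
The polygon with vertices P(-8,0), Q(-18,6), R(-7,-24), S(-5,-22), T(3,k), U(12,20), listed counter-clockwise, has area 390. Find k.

The doubled signed area Σ (x_i y_{i+1} − x_{i+1} y_i) is linear in k.
With k=0 it equals 746; the coefficient of k is -17 (from the two edges through T).
So -17·k + 746 = 2·390 = 780 ⇒ k = -2.

-2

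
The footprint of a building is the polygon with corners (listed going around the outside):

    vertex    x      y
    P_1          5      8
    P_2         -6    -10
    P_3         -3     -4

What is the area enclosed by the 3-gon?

6

Σ = (-2) + (-6) + (-4) = -12
Area = |Σ|/2 = 6.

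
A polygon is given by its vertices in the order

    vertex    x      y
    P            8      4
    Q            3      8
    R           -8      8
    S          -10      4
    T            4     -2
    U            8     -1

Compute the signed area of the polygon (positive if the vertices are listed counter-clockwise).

Apply the shoelace (surveyor's) formula: 2A = Σ (x_i·y_{i+1} − x_{i+1}·y_i), indices taken mod 6.
Σ = (52) + (88) + (48) + (4) + (12) + (40) = 244
Signed area = Σ/2 = 122 (positive ⇒ counter-clockwise traversal).

122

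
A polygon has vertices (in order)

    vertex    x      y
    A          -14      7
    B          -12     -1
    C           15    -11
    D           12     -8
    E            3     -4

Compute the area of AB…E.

99

Apply the surveyor's formula: 2A = Σ (x_i·y_{i+1} − x_{i+1}·y_i), indices taken mod 5.
Σ = (98) + (147) + (12) + (-24) + (-35) = 198
Area = |Σ|/2 = 99.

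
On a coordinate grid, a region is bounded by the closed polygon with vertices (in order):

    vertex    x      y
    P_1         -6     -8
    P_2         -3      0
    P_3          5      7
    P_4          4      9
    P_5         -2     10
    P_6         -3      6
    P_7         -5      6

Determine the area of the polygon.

68

P_1→P_2: (-6)(0) − (-3)(-8) = -24
P_2→P_3: (-3)(7) − (5)(0) = -21
P_3→P_4: (5)(9) − (4)(7) = 17
P_4→P_5: (4)(10) − (-2)(9) = 58
P_5→P_6: (-2)(6) − (-3)(10) = 18
P_6→P_7: (-3)(6) − (-5)(6) = 12
P_7→P_1: (-5)(-8) − (-6)(6) = 76
Σ = 136
Area = |Σ|/2 = 68.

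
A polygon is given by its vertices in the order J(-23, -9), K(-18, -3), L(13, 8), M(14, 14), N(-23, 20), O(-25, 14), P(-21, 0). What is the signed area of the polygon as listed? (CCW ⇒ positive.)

567.5

Cross-terms: -93, -105, 70, 602, 178, 294, 189  ⇒  Σ = 1135
Signed area = Σ/2 = 567.5 (positive ⇒ counter-clockwise traversal).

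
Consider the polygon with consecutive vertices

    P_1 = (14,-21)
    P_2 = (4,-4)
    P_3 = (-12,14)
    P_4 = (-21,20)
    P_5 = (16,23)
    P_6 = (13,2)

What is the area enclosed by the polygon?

640.5

Cross-terms: 28, 8, 54, -803, -267, -301  ⇒  Σ = -1281
Area = |Σ|/2 = 640.5.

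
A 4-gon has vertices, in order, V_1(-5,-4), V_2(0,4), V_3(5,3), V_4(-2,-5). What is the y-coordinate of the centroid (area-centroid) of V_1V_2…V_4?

Apply Gauss's area formula. First the cross-terms c_i = x_i·y_{i+1} − x_{i+1}·y_i:
  -20, -20, -19, -17  ⇒  2A = -76, A = -38.
Then Σ (y_i + y_{i+1})·c_i = 51, so ȳ = 51 / (6·(-38)) = -17/76.

-17/76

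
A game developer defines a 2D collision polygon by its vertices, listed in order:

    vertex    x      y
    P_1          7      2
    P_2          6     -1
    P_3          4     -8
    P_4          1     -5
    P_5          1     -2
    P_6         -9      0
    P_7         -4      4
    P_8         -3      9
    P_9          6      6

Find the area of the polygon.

126

Σ = (-19) + (-44) + (-12) + (3) + (-18) + (-36) + (-24) + (-72) + (-30) = -252
Area = |Σ|/2 = 126.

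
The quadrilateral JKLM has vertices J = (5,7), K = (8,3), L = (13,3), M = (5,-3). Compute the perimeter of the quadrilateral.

30

|JK| = √((3)² + (-4)²) = √25 = 5
|KL| = √((5)² + (0)²) = √25 = 5
|LM| = √((-8)² + (-6)²) = √100 = 10
|MJ| = √((0)² + (10)²) = √100 = 10
Perimeter = 5 + 5 + 10 + 10 = 30.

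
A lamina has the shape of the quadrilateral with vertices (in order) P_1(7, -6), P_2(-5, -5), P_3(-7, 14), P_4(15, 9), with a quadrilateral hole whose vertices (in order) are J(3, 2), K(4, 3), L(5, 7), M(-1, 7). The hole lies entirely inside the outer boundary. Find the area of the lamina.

Outer boundary:
Σ = (-65) + (-105) + (-273) + (-153) = -596
Area = |Σ|/2 = 298.
Hole:
Σ = (1) + (13) + (42) + (-23) = 33
Area = |Σ|/2 = 16.5.
Net area = 298 − 16.5 = 281.5.

281.5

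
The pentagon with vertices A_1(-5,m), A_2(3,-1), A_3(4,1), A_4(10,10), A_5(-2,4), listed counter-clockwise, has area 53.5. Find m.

3

The doubled signed area Σ (x_i y_{i+1} − x_{i+1} y_i) is linear in m.
With m=0 it equals 122; the coefficient of m is -5 (from the two edges through A_1).
So -5·m + 122 = 2·53.5 = 107 ⇒ m = 3.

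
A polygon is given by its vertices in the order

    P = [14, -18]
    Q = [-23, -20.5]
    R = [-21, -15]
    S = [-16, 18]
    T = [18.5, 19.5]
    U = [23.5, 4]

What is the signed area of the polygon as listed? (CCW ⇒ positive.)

Apply the surveyor's formula: 2A = Σ (x_i·y_{i+1} − x_{i+1}·y_i), indices taken mod 6.
Σ = (-701) + (-85.5) + (-618) + (-645) + (-384.25) + (-479) = -2912.75
Signed area = Σ/2 = -1456.375 (negative ⇒ clockwise traversal).

-1456.375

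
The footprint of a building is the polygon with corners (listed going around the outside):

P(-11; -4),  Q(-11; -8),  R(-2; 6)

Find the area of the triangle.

18

P→Q: (-11)(-8) − (-11)(-4) = 44
Q→R: (-11)(6) − (-2)(-8) = -82
R→P: (-2)(-4) − (-11)(6) = 74
Σ = 36
Area = |Σ|/2 = 18.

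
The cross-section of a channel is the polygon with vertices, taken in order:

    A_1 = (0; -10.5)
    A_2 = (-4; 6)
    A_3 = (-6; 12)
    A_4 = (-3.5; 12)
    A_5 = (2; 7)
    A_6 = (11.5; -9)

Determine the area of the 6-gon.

Apply the shoelace formula: 2A = Σ (x_i·y_{i+1} − x_{i+1}·y_i), indices taken mod 6.
A_1→A_2: (0)(6) − (-4)(-10.5) = -42
A_2→A_3: (-4)(12) − (-6)(6) = -12
A_3→A_4: (-6)(12) − (-3.5)(12) = -30
A_4→A_5: (-3.5)(7) − (2)(12) = -48.5
A_5→A_6: (2)(-9) − (11.5)(7) = -98.5
A_6→A_1: (11.5)(-10.5) − (0)(-9) = -120.75
Σ = -351.75
Area = |Σ|/2 = 175.875.

175.875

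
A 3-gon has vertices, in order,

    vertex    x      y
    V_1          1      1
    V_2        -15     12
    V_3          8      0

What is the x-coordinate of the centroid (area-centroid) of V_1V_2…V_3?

-2

Apply the shoelace (surveyor's) formula. First the cross-terms c_i = x_i·y_{i+1} − x_{i+1}·y_i:
  27, -96, 8  ⇒  2A = -61, A = -30.5.
Then Σ (x_i + x_{i+1})·c_i = 366, so x̄ = 366 / (6·(-30.5)) = -2.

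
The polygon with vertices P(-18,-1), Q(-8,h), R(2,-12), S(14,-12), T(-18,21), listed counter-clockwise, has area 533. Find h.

The doubled signed area Σ (x_i y_{i+1} − x_{i+1} y_i) is linear in h.
With h=0 it equals 706; the coefficient of h is -20 (from the two edges through Q).
So -20·h + 706 = 2·533 = 1066 ⇒ h = -18.

-18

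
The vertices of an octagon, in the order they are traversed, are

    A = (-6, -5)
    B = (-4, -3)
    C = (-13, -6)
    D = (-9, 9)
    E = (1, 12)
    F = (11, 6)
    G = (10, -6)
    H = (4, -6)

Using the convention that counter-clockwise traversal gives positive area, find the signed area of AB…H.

Σ = (-2) + (-15) + (-171) + (-117) + (-126) + (-126) + (-36) + (-56) = -649
Signed area = Σ/2 = -324.5 (negative ⇒ clockwise traversal).

-324.5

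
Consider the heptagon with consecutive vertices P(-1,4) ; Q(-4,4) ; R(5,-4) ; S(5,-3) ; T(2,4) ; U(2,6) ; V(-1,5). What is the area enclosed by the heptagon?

Apply the shoelace formula: 2A = Σ (x_i·y_{i+1} − x_{i+1}·y_i), indices taken mod 7.
Σ = (12) + (-4) + (5) + (26) + (4) + (16) + (1) = 60
Area = |Σ|/2 = 30.

30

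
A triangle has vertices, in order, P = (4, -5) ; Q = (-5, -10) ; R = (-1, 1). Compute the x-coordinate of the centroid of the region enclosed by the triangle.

Apply the shoelace formula. First the cross-terms c_i = x_i·y_{i+1} − x_{i+1}·y_i:
  -65, -15, 1  ⇒  2A = -79, A = -39.5.
Then Σ (x_i + x_{i+1})·c_i = 158, so x̄ = 158 / (6·(-39.5)) = -2/3.

-2/3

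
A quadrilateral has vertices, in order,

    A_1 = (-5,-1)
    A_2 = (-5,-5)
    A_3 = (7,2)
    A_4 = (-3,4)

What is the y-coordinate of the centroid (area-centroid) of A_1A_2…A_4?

13/51

Apply the shoelace (surveyor's) formula. First the cross-terms c_i = x_i·y_{i+1} − x_{i+1}·y_i:
  20, 25, 34, 23  ⇒  2A = 102, A = 51.
Then Σ (y_i + y_{i+1})·c_i = 78, so ȳ = 78 / (6·51) = 13/51.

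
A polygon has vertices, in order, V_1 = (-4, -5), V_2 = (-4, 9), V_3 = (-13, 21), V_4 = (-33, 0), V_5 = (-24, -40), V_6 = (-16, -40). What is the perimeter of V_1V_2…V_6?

144

|V_1V_2| = √((0)² + (14)²) = √196 = 14
|V_2V_3| = √((-9)² + (12)²) = √225 = 15
|V_3V_4| = √((-20)² + (-21)²) = √841 = 29
|V_4V_5| = √((9)² + (-40)²) = √1681 = 41
|V_5V_6| = √((8)² + (0)²) = √64 = 8
|V_6V_1| = √((12)² + (35)²) = √1369 = 37
Perimeter = 14 + 15 + 29 + 41 + 8 + 37 = 144.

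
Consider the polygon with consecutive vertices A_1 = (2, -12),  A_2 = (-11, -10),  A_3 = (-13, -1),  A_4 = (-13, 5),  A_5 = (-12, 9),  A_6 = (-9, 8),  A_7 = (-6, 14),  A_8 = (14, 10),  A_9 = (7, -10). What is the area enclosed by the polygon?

Cross-terms: -152, -119, -78, -57, -15, -78, -256, -210, -64  ⇒  Σ = -1029
Area = |Σ|/2 = 514.5.

514.5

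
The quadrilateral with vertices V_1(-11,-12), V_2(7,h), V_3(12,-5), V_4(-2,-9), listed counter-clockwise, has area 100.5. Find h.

The doubled signed area Σ (x_i y_{i+1} − x_{i+1} y_i) is linear in h.
With h=0 it equals -144; the coefficient of h is -23 (from the two edges through V_2).
So -23·h + -144 = 2·100.5 = 201 ⇒ h = -15.

-15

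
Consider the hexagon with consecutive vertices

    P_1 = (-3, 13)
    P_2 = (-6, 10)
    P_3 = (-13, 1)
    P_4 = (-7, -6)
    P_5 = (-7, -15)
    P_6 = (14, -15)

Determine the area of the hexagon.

Apply the shoelace (surveyor's) formula: 2A = Σ (x_i·y_{i+1} − x_{i+1}·y_i), indices taken mod 6.
Σ = (48) + (124) + (85) + (63) + (315) + (137) = 772
Area = |Σ|/2 = 386.

386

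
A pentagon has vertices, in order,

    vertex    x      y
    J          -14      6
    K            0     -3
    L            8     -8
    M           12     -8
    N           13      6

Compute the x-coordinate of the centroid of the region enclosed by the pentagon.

747/218

Apply Gauss's area formula. First the cross-terms c_i = x_i·y_{i+1} − x_{i+1}·y_i:
  42, 24, 32, 176, 162  ⇒  2A = 436, A = 218.
Then Σ (x_i + x_{i+1})·c_i = 4482, so x̄ = 4482 / (6·218) = 747/218.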